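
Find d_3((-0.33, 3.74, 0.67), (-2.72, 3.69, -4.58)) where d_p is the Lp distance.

(Σ|x_i - y_i|^3)^(1/3) = (|-0.33 - (-2.72)|^3 + |3.74 - 3.69|^3 + |0.67 - (-4.58)|^3)^(1/3)
= (2.39^3 + 0.05^3 + 5.25^3)^(1/3) ≈ (13.6519 + 0.0001 + 144.7031)^(1/3) = (158.3551)^(1/3) ≈ 5.4102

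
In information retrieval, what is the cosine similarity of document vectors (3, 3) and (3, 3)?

With u = (3, 3), v = (3, 3):
u·v = 3·3 + 3·3 = 9 + 9 = 18.
|u| = √(3² + 3²) = √18, |v| = √(3² + 3²) = √18, so |u||v| = √(18·18) = √324 = 18.
cos θ = (u·v)/(|u||v|) = 18/18 = 1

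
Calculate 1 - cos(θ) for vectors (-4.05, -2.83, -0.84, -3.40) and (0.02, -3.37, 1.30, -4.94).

With u = (-4.05, -2.83, -0.84, -3.40), v = (0.02, -3.37, 1.30, -4.94):
u·v = (-4.05)·0.02 + (-2.83)·(-3.37) + (-0.84)·1.3 + (-3.4)·(-4.94) = (-0.081) + 9.5371 + (-1.092) + 16.796 = 25.1601.
|u| = √((-4.05)² + (-2.83)² + (-0.84)² + (-3.4)²) = √(16.4025 + 8.0089 + 0.7056 + 11.56) = √36.677, |v| = √(0.02² + (-3.37)² + 1.3² + (-4.94)²) = √(0.0004 + 11.3569 + 1.69 + 24.4036) = √37.4509.
cos θ = (u·v)/(|u||v|) = 25.1601/(√36.677·√37.4509) ≈ 0.6789
Cosine distance = 1 - cos θ ≈ 1 - 0.6789 = 0.3211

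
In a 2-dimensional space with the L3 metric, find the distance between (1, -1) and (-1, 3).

(Σ|x_i - y_i|^3)^(1/3) = (|1 - (-1)|^3 + |-1 - 3|^3)^(1/3)
= (2^3 + 4^3)^(1/3) = (8 + 64)^(1/3) = (72)^(1/3) ≈ 4.1602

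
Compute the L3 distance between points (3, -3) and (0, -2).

(Σ|x_i - y_i|^3)^(1/3) = (|3 - 0|^3 + |-3 - (-2)|^3)^(1/3)
= (3^3 + 1^3)^(1/3) = (27 + 1)^(1/3) = (28)^(1/3) ≈ 3.0366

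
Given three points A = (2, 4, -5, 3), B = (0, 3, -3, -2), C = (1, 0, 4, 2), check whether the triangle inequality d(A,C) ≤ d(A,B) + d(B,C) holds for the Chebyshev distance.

d(A,B) = max(2, 1, 2, 5) = 5, d(B,C) = max(1, 3, 7, 4) = 7, d(A,C) = max(1, 4, 9, 1) = 9.
d(A,C) = 9 ≤ 5 + 7 = 12. Triangle inequality is satisfied.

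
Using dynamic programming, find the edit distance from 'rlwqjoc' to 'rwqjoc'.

Let D[i][j] be the edit distance between the first i characters of 'rlwqjoc' and the first j characters of 'rwqjoc', with D[i][0] = i, D[0][j] = j, and D[i][j] = D[i-1][j-1] if the characters match, else 1 + min(D[i-1][j], D[i][j-1], D[i-1][j-1]). Filling the table (rows: prefixes of 'rlwqjoc', columns: prefixes of 'rwqjoc'):
     ε  r  w  q  j  o  c
  ε  0  1  2  3  4  5  6
  r  1  0  1  2  3  4  5
  l  2  1  1  2  3  4  5
  w  3  2  1  2  3  4  5
  q  4  3  2  1  2  3  4
  j  5  4  3  2  1  2  3
  o  6  5  4  3  2  1  2
  c  7  6  5  4  3  2  1
The bottom-right entry gives D[7][6] = 1, so no sequence of fewer than 1 edit works. Backtracking through the table gives one optimal edit sequence (1 edit):
  rlwqjoc → rwqjoc (del l @2)
Edit distance = 1.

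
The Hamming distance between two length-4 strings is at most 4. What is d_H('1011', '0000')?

Differing positions: 1, 3, 4. Hamming distance = 3. The maximum possible Hamming distance for length-4 strings is 4, so d_H/4 = 3/4 = 0.75.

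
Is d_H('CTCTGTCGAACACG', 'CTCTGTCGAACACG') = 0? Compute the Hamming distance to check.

Differing positions: none. Hamming distance = 0, so the claim is true.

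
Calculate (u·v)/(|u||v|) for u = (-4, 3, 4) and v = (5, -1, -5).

With u = (-4, 3, 4), v = (5, -1, -5):
u·v = (-4)·5 + 3·(-1) + 4·(-5) = (-20) + (-3) + (-20) = -43.
|u| = √((-4)² + 3² + 4²) = √41, |v| = √(5² + (-1)² + (-5)²) = √51, so |u||v| = √(41·51) = √2091.
cos θ = (u·v)/(|u||v|) = -43/√2091 ≈ -0.9404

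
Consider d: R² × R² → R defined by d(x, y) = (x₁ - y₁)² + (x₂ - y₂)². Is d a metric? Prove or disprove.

No. The squared Euclidean distance fails the triangle inequality. Counterexample: x = (0, 0), y = (5, 4), z = (10, 8). d(x,z) = 10² + 8² = 164, but d(x,y) + d(y,z) = (5² + 4²) + (5² + 4²) = 41 + 41 = 82. Since 164 > 82, the triangle inequality is violated. (Note: √d, the ordinary Euclidean distance, IS a metric.)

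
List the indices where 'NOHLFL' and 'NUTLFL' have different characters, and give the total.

Differing positions: 2, 3. Hamming distance = 2.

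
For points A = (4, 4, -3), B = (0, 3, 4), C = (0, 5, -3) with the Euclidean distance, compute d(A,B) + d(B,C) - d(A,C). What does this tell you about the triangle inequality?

d(A,B) = √(4² + 1² + 7²) = √66 ≈ 8.124, d(B,C) = √(0² + 2² + 7²) = √53 ≈ 7.2801, d(A,C) = √(4² + 1² + 0²) = √17 ≈ 4.1231.
d(A,B) + d(B,C) - d(A,C) = 8.124 + 7.2801 - 4.1231 = 15.4041 - 4.1231 = 11.281 (to 4 decimal places). This is ≥ 0, so the triangle inequality holds for these points.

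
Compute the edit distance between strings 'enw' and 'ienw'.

Let D[i][j] be the edit distance between the first i characters of 'enw' and the first j characters of 'ienw', with D[i][0] = i, D[0][j] = j, and D[i][j] = D[i-1][j-1] if the characters match, else 1 + min(D[i-1][j], D[i][j-1], D[i-1][j-1]). Filling the table (rows: prefixes of 'enw', columns: prefixes of 'ienw'):
     ε  i  e  n  w
  ε  0  1  2  3  4
  e  1  1  1  2  3
  n  2  2  2  1  2
  w  3  3  3  2  1
The bottom-right entry gives D[3][4] = 1, so no sequence of fewer than 1 edit works. Backtracking through the table gives one optimal edit sequence (1 edit):
  enw → ienw (ins i @1)
Edit distance = 1.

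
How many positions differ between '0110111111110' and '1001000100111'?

Differing positions: 1, 2, 3, 4, 5, 6, 7, 9, 10, 13. Hamming distance = 10.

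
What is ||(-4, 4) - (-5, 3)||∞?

max(|x_i - y_i|) = max(|-4 - (-5)|, |4 - 3|) = max(1, 1) = 1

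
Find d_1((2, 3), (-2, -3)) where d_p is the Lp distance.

Σ|x_i - y_i| = |2 - (-2)| + |3 - (-3)| = 4 + 6 = 10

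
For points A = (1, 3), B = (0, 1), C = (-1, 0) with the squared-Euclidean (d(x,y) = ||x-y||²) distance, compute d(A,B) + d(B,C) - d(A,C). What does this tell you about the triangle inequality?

d(A,B) = 1² + 2² = 5, d(B,C) = 1² + 1² = 2, d(A,C) = 2² + 3² = 13.
d(A,B) + d(B,C) - d(A,C) = 5 + 2 - 13 = 7 - 13 = -6. This is < 0, so the triangle inequality FAILS for these points (squared-Euclidean is not a metric).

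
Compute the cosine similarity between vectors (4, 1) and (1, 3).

With u = (4, 1), v = (1, 3):
u·v = 4·1 + 1·3 = 4 + 3 = 7.
|u| = √(4² + 1²) = √17, |v| = √(1² + 3²) = √10, so |u||v| = √(17·10) = √170.
cos θ = (u·v)/(|u||v|) = 7/√170 ≈ 0.5369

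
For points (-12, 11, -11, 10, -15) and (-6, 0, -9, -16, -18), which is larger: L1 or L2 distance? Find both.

L1 = |-12 - (-6)| + |11 - 0| + |-11 - (-9)| + |10 - (-16)| + |-15 - (-18)| = 6 + 11 + 2 + 26 + 3 = 48
L2 = √(6² + 11² + 2² + 26² + 3²) = √846 ≈ 29.0861
L1 ≥ L2 always (equality iff movement is along one axis); L1 > L2 here.
Ratio L1/L2 = 48/√846 ≈ 1.6503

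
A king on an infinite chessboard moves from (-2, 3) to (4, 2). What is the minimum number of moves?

max(|x_i - y_i|) = max(|-2 - 4|, |3 - 2|) = max(6, 1) = 6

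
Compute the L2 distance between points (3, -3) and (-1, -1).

(Σ|x_i - y_i|^2)^(1/2) = (|3 - (-1)|^2 + |-3 - (-1)|^2)^(1/2)
= (4^2 + 2^2)^(1/2) = (16 + 4)^(1/2) = (20)^(1/2) ≈ 4.4721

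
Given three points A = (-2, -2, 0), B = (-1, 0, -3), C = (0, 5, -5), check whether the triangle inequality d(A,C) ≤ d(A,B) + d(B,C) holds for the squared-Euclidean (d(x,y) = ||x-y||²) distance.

d(A,B) = 1² + 2² + 3² = 14, d(B,C) = 1² + 5² + 2² = 30, d(A,C) = 2² + 7² + 5² = 78.
d(A,C) = 78 > 14 + 30 = 44. Triangle inequality is VIOLATED. (Squared-Euclidean is not a metric — this is a counterexample.)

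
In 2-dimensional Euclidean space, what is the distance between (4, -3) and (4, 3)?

√(Σ(x_i - y_i)²) = √((4 - 4)² + (-3 - 3)²)
= √(0² + (-6)²) = √(0 + 36) = √36 = 6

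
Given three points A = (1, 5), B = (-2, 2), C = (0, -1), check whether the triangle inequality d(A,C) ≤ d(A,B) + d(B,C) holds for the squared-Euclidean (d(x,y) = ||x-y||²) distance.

d(A,B) = 3² + 3² = 18, d(B,C) = 2² + 3² = 13, d(A,C) = 1² + 6² = 37.
d(A,C) = 37 > 18 + 13 = 31. Triangle inequality is VIOLATED. (Squared-Euclidean is not a metric — this is a counterexample.)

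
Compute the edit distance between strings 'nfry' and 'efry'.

Let D[i][j] be the edit distance between the first i characters of 'nfry' and the first j characters of 'efry', with D[i][0] = i, D[0][j] = j, and D[i][j] = D[i-1][j-1] if the characters match, else 1 + min(D[i-1][j], D[i][j-1], D[i-1][j-1]). Filling the table (rows: prefixes of 'nfry', columns: prefixes of 'efry'):
     ε  e  f  r  y
  ε  0  1  2  3  4
  n  1  1  2  3  4
  f  2  2  1  2  3
  r  3  3  2  1  2
  y  4  4  3  2  1
The bottom-right entry gives D[4][4] = 1, so no sequence of fewer than 1 edit works. Backtracking through the table gives one optimal edit sequence (1 edit):
  nfry → efry (sub n→e @1)
Edit distance = 1.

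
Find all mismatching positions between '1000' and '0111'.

Differing positions: 1, 2, 3, 4. Hamming distance = 4.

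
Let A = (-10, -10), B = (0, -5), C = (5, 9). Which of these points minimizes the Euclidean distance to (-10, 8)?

Distances: d(A) = 18, d(B) ≈ 16.4012, d(C) ≈ 15.0333. Nearest: C = (5, 9) with distance 15.0333.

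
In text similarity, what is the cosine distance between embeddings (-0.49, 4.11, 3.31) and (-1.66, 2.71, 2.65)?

With u = (-0.49, 4.11, 3.31), v = (-1.66, 2.71, 2.65):
u·v = (-0.49)·(-1.66) + 4.11·2.71 + 3.31·2.65 = 0.8134 + 11.1381 + 8.7715 = 20.723.
|u| = √((-0.49)² + 4.11² + 3.31²) = √(0.2401 + 16.8921 + 10.9561) = √28.0883, |v| = √((-1.66)² + 2.71² + 2.65²) = √(2.7556 + 7.3441 + 7.0225) = √17.1222.
cos θ = (u·v)/(|u||v|) = 20.723/(√28.0883·√17.1222) ≈ 0.945
Cosine distance = 1 - cos θ ≈ 1 - 0.945 = 0.055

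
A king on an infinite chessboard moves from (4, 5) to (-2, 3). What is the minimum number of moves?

max(|x_i - y_i|) = max(|4 - (-2)|, |5 - 3|) = max(6, 2) = 6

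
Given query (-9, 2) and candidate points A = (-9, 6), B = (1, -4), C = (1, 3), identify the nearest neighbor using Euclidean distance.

Distances: d(A) = 4, d(B) ≈ 11.6619, d(C) ≈ 10.0499. Nearest: A = (-9, 6) with distance 4.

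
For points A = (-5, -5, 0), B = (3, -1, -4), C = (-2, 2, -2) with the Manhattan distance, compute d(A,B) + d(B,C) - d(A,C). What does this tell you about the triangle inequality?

d(A,B) = 8 + 4 + 4 = 16, d(B,C) = 5 + 3 + 2 = 10, d(A,C) = 3 + 7 + 2 = 12.
d(A,B) + d(B,C) - d(A,C) = 16 + 10 - 12 = 26 - 12 = 14. This is ≥ 0, so the triangle inequality holds for these points.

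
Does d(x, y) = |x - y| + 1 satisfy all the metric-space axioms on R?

No. d fails identity of indiscernibles (specifically d(x,x) = 0): d(-2, -2) = |-2 - (-2)| + 1 = 0 + 1 = 1 ≠ 0.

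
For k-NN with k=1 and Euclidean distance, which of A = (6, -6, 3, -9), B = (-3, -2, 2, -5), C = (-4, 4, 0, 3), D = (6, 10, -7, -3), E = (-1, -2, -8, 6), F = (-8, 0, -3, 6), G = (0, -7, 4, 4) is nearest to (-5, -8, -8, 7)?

Distances: d(A) ≈ 22.4054, d(B) ≈ 16.8523, d(C) = 15, d(D) ≈ 23.3666, d(E) ≈ 7.2801, d(F) ≈ 9.9499, d(G) ≈ 13.3791. Nearest: E = (-1, -2, -8, 6) with distance 7.2801.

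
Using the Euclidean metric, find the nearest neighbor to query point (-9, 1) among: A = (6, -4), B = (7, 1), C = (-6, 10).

Distances: d(A) ≈ 15.8114, d(B) = 16, d(C) ≈ 9.4868. Nearest: C = (-6, 10) with distance 9.4868.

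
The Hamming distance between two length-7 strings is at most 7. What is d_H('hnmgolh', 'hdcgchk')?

Differing positions: 2, 3, 5, 6, 7. Hamming distance = 5. The maximum possible Hamming distance for length-7 strings is 7, so d_H/7 = 5/7 ≈ 0.7143.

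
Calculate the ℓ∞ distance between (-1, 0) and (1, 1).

max(|x_i - y_i|) = max(|-1 - 1|, |0 - 1|) = max(2, 1) = 2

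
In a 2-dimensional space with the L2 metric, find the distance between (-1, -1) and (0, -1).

(Σ|x_i - y_i|^2)^(1/2) = (|-1 - 0|^2 + |-1 - (-1)|^2)^(1/2)
= (1^2 + 0^2)^(1/2) = (1 + 0)^(1/2) = (1)^(1/2) = 1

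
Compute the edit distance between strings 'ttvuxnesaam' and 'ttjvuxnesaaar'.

Let D[i][j] be the edit distance between the first i characters of 'ttvuxnesaam' and the first j characters of 'ttjvuxnesaaar', with D[i][0] = i, D[0][j] = j, and D[i][j] = D[i-1][j-1] if the characters match, else 1 + min(D[i-1][j], D[i][j-1], D[i-1][j-1]). Filling the table (rows: prefixes of 'ttvuxnesaam', columns: prefixes of 'ttjvuxnesaaar'):
     ε  t  t  j  v  u  x  n  e  s  a  a  a  r
  ε  0  1  2  3  4  5  6  7  8  9 10 11 12 13
  t  1  0  1  2  3  4  5  6  7  8  9 10 11 12
  t  2  1  0  1  2  3  4  5  6  7  8  9 10 11
  v  3  2  1  1  1  2  3  4  5  6  7  8  9 10
  u  4  3  2  2  2  1  2  3  4  5  6  7  8  9
  x  5  4  3  3  3  2  1  2  3  4  5  6  7  8
  n  6  5  4  4  4  3  2  1  2  3  4  5  6  7
  e  7  6  5  5  5  4  3  2  1  2  3  4  5  6
  s  8  7  6  6  6  5  4  3  2  1  2  3  4  5
  a  9  8  7  7  7  6  5  4  3  2  1  2  3  4
  a 10  9  8  8  8  7  6  5  4  3  2  1  2  3
  m 11 10  9  9  9  8  7  6  5  4  3  2  2  3
The bottom-right entry gives D[11][13] = 3, so no sequence of fewer than 3 edits works. Backtracking through the table gives one optimal edit sequence (3 edits):
  ttvuxnesaam → ttjvuxnesaam (ins j @3)
  ttjvuxnesaam → ttjvuxnesaaam (ins a @10)
  ttjvuxnesaaam → ttjvuxnesaaar (sub m→r @13)
Edit distance = 3.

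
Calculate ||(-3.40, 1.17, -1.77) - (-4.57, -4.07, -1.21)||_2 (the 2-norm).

(Σ|x_i - y_i|^2)^(1/2) = (|-3.4 - (-4.57)|^2 + |1.17 - (-4.07)|^2 + |-1.77 - (-1.21)|^2)^(1/2)
= (1.17^2 + 5.24^2 + 0.56^2)^(1/2) = (1.3689 + 27.4576 + 0.3136)^(1/2) = (29.1401)^(1/2) ≈ 5.3982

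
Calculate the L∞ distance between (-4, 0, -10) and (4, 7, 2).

max(|x_i - y_i|) = max(|-4 - 4|, |0 - 7|, |-10 - 2|) = max(8, 7, 12) = 12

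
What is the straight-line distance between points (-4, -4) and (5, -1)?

√(Σ(x_i - y_i)²) = √((-4 - 5)² + (-4 - (-1))²)
= √((-9)² + (-3)²) = √(81 + 9) = √90 ≈ 9.4868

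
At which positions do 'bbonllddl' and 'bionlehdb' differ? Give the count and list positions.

Differing positions: 2, 6, 7, 9. Hamming distance = 4.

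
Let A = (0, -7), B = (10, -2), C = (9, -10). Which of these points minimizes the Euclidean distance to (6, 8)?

Distances: d(A) ≈ 16.1555, d(B) ≈ 10.7703, d(C) ≈ 18.2483. Nearest: B = (10, -2) with distance 10.7703.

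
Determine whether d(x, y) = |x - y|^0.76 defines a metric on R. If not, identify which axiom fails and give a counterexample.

Yes. With 0 < p = 0.76 ≤ 1, d(x,y) = |x-y|^0.76 is a metric on R. Non-negativity and symmetry are immediate; |x-y|^0.76 = 0 ⟺ |x-y| = 0 ⟺ x = y. For the triangle inequality, the function t ↦ t^0.76 is subadditive on [0,∞) when p ≤ 1, so |x-z|^0.76 ≤ (|x-y| + |y-z|)^0.76 ≤ |x-y|^0.76 + |y-z|^0.76.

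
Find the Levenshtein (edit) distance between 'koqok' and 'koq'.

Let D[i][j] be the edit distance between the first i characters of 'koqok' and the first j characters of 'koq', with D[i][0] = i, D[0][j] = j, and D[i][j] = D[i-1][j-1] if the characters match, else 1 + min(D[i-1][j], D[i][j-1], D[i-1][j-1]). Filling the table (rows: prefixes of 'koqok', columns: prefixes of 'koq'):
     ε  k  o  q
  ε  0  1  2  3
  k  1  0  1  2
  o  2  1  0  1
  q  3  2  1  0
  o  4  3  2  1
  k  5  4  3  2
The bottom-right entry gives D[5][3] = 2, so no sequence of fewer than 2 edits works. Backtracking through the table gives one optimal edit sequence (2 edits):
  koqok → koqk (del o @4)
  koqk → koq (del k @4)
Edit distance = 2.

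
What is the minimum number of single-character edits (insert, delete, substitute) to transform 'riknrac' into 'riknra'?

Let D[i][j] be the edit distance between the first i characters of 'riknrac' and the first j characters of 'riknra', with D[i][0] = i, D[0][j] = j, and D[i][j] = D[i-1][j-1] if the characters match, else 1 + min(D[i-1][j], D[i][j-1], D[i-1][j-1]). Filling the table (rows: prefixes of 'riknrac', columns: prefixes of 'riknra'):
     ε  r  i  k  n  r  a
  ε  0  1  2  3  4  5  6
  r  1  0  1  2  3  4  5
  i  2  1  0  1  2  3  4
  k  3  2  1  0  1  2  3
  n  4  3  2  1  0  1  2
  r  5  4  3  2  1  0  1
  a  6  5  4  3  2  1  0
  c  7  6  5  4  3  2  1
The bottom-right entry gives D[7][6] = 1, so no sequence of fewer than 1 edit works. Backtracking through the table gives one optimal edit sequence (1 edit):
  riknrac → riknra (del c @7)
Edit distance = 1.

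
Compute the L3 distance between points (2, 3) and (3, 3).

(Σ|x_i - y_i|^3)^(1/3) = (|2 - 3|^3 + |3 - 3|^3)^(1/3)
= (1^3 + 0^3)^(1/3) = (1 + 0)^(1/3) = (1)^(1/3) = 1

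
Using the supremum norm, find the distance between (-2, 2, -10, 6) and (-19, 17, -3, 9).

max(|x_i - y_i|) = max(|-2 - (-19)|, |2 - 17|, |-10 - (-3)|, |6 - 9|) = max(17, 15, 7, 3) = 17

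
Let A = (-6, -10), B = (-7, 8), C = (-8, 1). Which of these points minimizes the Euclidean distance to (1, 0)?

Distances: d(A) ≈ 12.2066, d(B) ≈ 11.3137, d(C) ≈ 9.0554. Nearest: C = (-8, 1) with distance 9.0554.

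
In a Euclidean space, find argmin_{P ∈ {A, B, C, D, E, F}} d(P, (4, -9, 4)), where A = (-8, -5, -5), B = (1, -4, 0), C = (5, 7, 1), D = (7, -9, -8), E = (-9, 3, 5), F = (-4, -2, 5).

Distances: d(A) ≈ 15.5242, d(B) ≈ 7.0711, d(C) ≈ 16.3095, d(D) ≈ 12.3693, d(E) ≈ 17.72, d(F) ≈ 10.6771. Nearest: B = (1, -4, 0) with distance 7.0711.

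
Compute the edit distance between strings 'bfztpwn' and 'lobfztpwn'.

Let D[i][j] be the edit distance between the first i characters of 'bfztpwn' and the first j characters of 'lobfztpwn', with D[i][0] = i, D[0][j] = j, and D[i][j] = D[i-1][j-1] if the characters match, else 1 + min(D[i-1][j], D[i][j-1], D[i-1][j-1]). Filling the table (rows: prefixes of 'bfztpwn', columns: prefixes of 'lobfztpwn'):
     ε  l  o  b  f  z  t  p  w  n
  ε  0  1  2  3  4  5  6  7  8  9
  b  1  1  2  2  3  4  5  6  7  8
  f  2  2  2  3  2  3  4  5  6  7
  z  3  3  3  3  3  2  3  4  5  6
  t  4  4  4  4  4  3  2  3  4  5
  p  5  5  5  5  5  4  3  2  3  4
  w  6  6  6  6  6  5  4  3  2  3
  n  7  7  7  7  7  6  5  4  3  2
The bottom-right entry gives D[7][9] = 2, so no sequence of fewer than 2 edits works. Backtracking through the table gives one optimal edit sequence (2 edits):
  bfztpwn → lbfztpwn (ins l @1)
  lbfztpwn → lobfztpwn (ins o @2)
Edit distance = 2.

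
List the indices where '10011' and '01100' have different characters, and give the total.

Differing positions: 1, 2, 3, 4, 5. Hamming distance = 5.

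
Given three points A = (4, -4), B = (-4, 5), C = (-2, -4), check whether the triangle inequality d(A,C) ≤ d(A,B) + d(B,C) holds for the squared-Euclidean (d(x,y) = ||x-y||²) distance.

d(A,B) = 8² + 9² = 145, d(B,C) = 2² + 9² = 85, d(A,C) = 6² + 0² = 36.
d(A,C) = 36 ≤ 145 + 85 = 230. Triangle inequality is satisfied.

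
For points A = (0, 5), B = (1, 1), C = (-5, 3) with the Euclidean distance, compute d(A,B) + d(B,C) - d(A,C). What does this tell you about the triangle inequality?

d(A,B) = √(1² + 4²) = √17 ≈ 4.1231, d(B,C) = √(6² + 2²) = √40 ≈ 6.3246, d(A,C) = √(5² + 2²) = √29 ≈ 5.3852.
d(A,B) + d(B,C) - d(A,C) = 4.1231 + 6.3246 - 5.3852 = 10.4477 - 5.3852 = 5.0625 (to 4 decimal places). This is ≥ 0, so the triangle inequality holds for these points.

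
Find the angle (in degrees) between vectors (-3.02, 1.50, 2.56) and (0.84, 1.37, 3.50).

With u = (-3.02, 1.50, 2.56), v = (0.84, 1.37, 3.50):
u·v = (-3.02)·0.84 + 1.5·1.37 + 2.56·3.5 = (-2.5368) + 2.055 + 8.96 = 8.4782.
|u| = √((-3.02)² + 1.5² + 2.56²) = √(9.1204 + 2.25 + 6.5536) = √17.924, |v| = √(0.84² + 1.37² + 3.5²) = √(0.7056 + 1.8769 + 12.25) = √14.8325.
cos θ = (u·v)/(|u||v|) = 8.4782/(√17.924·√14.8325) ≈ 0.519971
θ = arccos(0.519971) ≈ 58.67°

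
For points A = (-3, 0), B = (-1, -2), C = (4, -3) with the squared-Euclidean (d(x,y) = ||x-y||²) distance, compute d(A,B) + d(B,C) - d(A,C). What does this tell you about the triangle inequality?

d(A,B) = 2² + 2² = 8, d(B,C) = 5² + 1² = 26, d(A,C) = 7² + 3² = 58.
d(A,B) + d(B,C) - d(A,C) = 8 + 26 - 58 = 34 - 58 = -24. This is < 0, so the triangle inequality FAILS for these points (squared-Euclidean is not a metric).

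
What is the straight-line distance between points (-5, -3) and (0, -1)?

√(Σ(x_i - y_i)²) = √((-5 - 0)² + (-3 - (-1))²)
= √((-5)² + (-2)²) = √(25 + 4) = √29 ≈ 5.3852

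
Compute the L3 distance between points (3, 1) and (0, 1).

(Σ|x_i - y_i|^3)^(1/3) = (|3 - 0|^3 + |1 - 1|^3)^(1/3)
= (3^3 + 0^3)^(1/3) = (27 + 0)^(1/3) = (27)^(1/3) = 3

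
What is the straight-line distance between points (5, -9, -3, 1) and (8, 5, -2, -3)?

√(Σ(x_i - y_i)²) = √((5 - 8)² + (-9 - 5)² + (-3 - (-2))² + (1 - (-3))²)
= √((-3)² + (-14)² + (-1)² + 4²) = √(9 + 196 + 1 + 16) = √222 ≈ 14.8997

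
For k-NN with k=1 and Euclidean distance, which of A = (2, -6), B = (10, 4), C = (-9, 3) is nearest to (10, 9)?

Distances: d(A) = 17, d(B) = 5, d(C) ≈ 19.9249. Nearest: B = (10, 4) with distance 5.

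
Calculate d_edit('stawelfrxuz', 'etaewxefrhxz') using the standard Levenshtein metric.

Let D[i][j] be the edit distance between the first i characters of 'stawelfrxuz' and the first j characters of 'etaewxefrhxz', with D[i][0] = i, D[0][j] = j, and D[i][j] = D[i-1][j-1] if the characters match, else 1 + min(D[i-1][j], D[i][j-1], D[i-1][j-1]). Filling the table (rows: prefixes of 'stawelfrxuz', columns: prefixes of 'etaewxefrhxz'):
     ε  e  t  a  e  w  x  e  f  r  h  x  z
  ε  0  1  2  3  4  5  6  7  8  9 10 11 12
  s  1  1  2  3  4  5  6  7  8  9 10 11 12
  t  2  2  1  2  3  4  5  6  7  8  9 10 11
  a  3  3  2  1  2  3  4  5  6  7  8  9 10
  w  4  4  3  2  2  2  3  4  5  6  7  8  9
  e  5  4  4  3  2  3  3  3  4  5  6  7  8
  l  6  5  5  4  3  3  4  4  4  5  6  7  8
  f  7  6  6  5  4  4  4  5  4  5  6  7  8
  r  8  7  7  6  5  5  5  5  5  4  5  6  7
  x  9  8  8  7  6  6  5  6  6  5  5  5  6
  u 10  9  9  8  7  7  6  6  7  6  6  6  6
  z 11 10 10  9  8  8  7  7  7  7  7  7  6
The bottom-right entry gives D[11][12] = 6, so no sequence of fewer than 6 edits works. Backtracking through the table gives one optimal edit sequence (6 edits):
  stawelfrxuz → etawelfrxuz (sub s→e @1)
  etawelfrxuz → etaewelfrxuz (ins e @4)
  etaewelfrxuz → etaewxlfrxuz (sub e→x @6)
  etaewxlfrxuz → etaewxefrxuz (sub l→e @7)
  etaewxefrxuz → etaewxefrhuz (sub x→h @10)
  etaewxefrhuz → etaewxefrhxz (sub u→x @11)
Edit distance = 6.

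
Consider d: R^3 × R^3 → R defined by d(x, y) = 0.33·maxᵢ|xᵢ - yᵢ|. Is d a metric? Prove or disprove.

Yes. The L∞ (Chebyshev) norm induces a metric on R^3, and multiplying a metric by a positive constant 0.33 > 0 preserves all four axioms: non-negativity (0.33·||x-y|| ≥ 0), identity (0.33·||x-y|| = 0 ⟺ ||x-y|| = 0 ⟺ x = y), symmetry (||x-y|| = ||y-x||), and the triangle inequality (0.33·||x-z|| ≤ 0.33·||x-y|| + 0.33·||y-z||). So d is a metric.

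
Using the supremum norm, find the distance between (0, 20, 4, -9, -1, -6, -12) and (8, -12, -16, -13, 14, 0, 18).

max(|x_i - y_i|) = max(|0 - 8|, |20 - (-12)|, |4 - (-16)|, |-9 - (-13)|, |-1 - 14|, |-6 - 0|, |-12 - 18|) = max(8, 32, 20, 4, 15, 6, 30) = 32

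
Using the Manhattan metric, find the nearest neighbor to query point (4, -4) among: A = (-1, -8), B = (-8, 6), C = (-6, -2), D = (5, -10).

Distances: d(A) = 9, d(B) = 22, d(C) = 12, d(D) = 7. Nearest: D = (5, -10) with distance 7.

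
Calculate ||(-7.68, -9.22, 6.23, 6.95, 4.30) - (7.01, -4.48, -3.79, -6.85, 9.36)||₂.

√(Σ(x_i - y_i)²) = √((-7.68 - 7.01)² + (-9.22 - (-4.48))² + (6.23 - (-3.79))² + (6.95 - (-6.85))² + (4.3 - 9.36)²)
= √((-14.69)² + (-4.74)² + 10.02² + 13.8² + (-5.06)²) = √(215.7961 + 22.4676 + 100.4004 + 190.44 + 25.6036) = √554.7077 ≈ 23.5522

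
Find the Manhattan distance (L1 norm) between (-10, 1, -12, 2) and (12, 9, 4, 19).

Σ|x_i - y_i| = |-10 - 12| + |1 - 9| + |-12 - 4| + |2 - 19| = 22 + 8 + 16 + 17 = 63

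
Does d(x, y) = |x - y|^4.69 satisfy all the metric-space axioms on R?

No. d(x,y) = |x-y|^4.69 fails the triangle inequality since p = 4.69 > 1. Counterexample: x = 0, y = 4, z = 10. d(x,z) = |0 - 10|^4.69 = 10^4.69 ≈ 48977.8819, but d(x,y) + d(y,z) = 4^4.69 + 6^4.69 ≈ 666.287 + 4461.9979 = 5128.2849. Since 48977.8819 > 5128.2849, the triangle inequality is violated.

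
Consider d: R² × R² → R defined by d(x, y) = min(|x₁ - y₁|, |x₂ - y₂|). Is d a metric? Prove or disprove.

No. d fails identity of indiscernibles: take x = (-4, 0) and y = (-4, 7). Then d(x,y) = min(|-4 - (-4)|, |0 - 7|) = min(0, 7) = 0, yet x ≠ y.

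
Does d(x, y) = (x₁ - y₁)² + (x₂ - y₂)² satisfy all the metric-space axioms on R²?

No. The squared Euclidean distance fails the triangle inequality. Counterexample: x = (0, 0), y = (3, 4), z = (6, 8). d(x,z) = 6² + 8² = 100, but d(x,y) + d(y,z) = (3² + 4²) + (3² + 4²) = 25 + 25 = 50. Since 100 > 50, the triangle inequality is violated. (Note: √d, the ordinary Euclidean distance, IS a metric.)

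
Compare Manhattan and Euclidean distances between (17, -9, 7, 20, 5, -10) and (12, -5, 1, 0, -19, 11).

L1 = |17 - 12| + |-9 - (-5)| + |7 - 1| + |20 - 0| + |5 - (-19)| + |-10 - 11| = 5 + 4 + 6 + 20 + 24 + 21 = 80
L2 = √(5² + 4² + 6² + 20² + 24² + 21²) = √1494 ≈ 38.6523
L1 ≥ L2 always (equality iff movement is along one axis); L1 > L2 here.
Ratio L1/L2 = 80/√1494 ≈ 2.0697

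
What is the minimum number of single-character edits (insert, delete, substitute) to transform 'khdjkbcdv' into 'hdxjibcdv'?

Let D[i][j] be the edit distance between the first i characters of 'khdjkbcdv' and the first j characters of 'hdxjibcdv', with D[i][0] = i, D[0][j] = j, and D[i][j] = D[i-1][j-1] if the characters match, else 1 + min(D[i-1][j], D[i][j-1], D[i-1][j-1]). Filling the table (rows: prefixes of 'khdjkbcdv', columns: prefixes of 'hdxjibcdv'):
     ε  h  d  x  j  i  b  c  d  v
  ε  0  1  2  3  4  5  6  7  8  9
  k  1  1  2  3  4  5  6  7  8  9
  h  2  1  2  3  4  5  6  7  8  9
  d  3  2  1  2  3  4  5  6  7  8
  j  4  3  2  2  2  3  4  5  6  7
  k  5  4  3  3  3  3  4  5  6  7
  b  6  5  4  4  4  4  3  4  5  6
  c  7  6  5  5  5  5  4  3  4  5
  d  8  7  6  6  6  6  5  4  3  4
  v  9  8  7  7  7  7  6  5  4  3
The bottom-right entry gives D[9][9] = 3, so no sequence of fewer than 3 edits works. Backtracking through the table gives one optimal edit sequence (3 edits):
  khdjkbcdv → hdjkbcdv (del k @1)
  hdjkbcdv → hdxjkbcdv (ins x @3)
  hdxjkbcdv → hdxjibcdv (sub k→i @5)
Edit distance = 3.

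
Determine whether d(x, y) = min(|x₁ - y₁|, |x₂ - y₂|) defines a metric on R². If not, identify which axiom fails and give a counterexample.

No. d fails identity of indiscernibles: take x = (-3, 0) and y = (-3, 3). Then d(x,y) = min(|-3 - (-3)|, |0 - 3|) = min(0, 3) = 0, yet x ≠ y.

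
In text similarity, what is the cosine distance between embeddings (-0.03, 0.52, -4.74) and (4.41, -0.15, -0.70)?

With u = (-0.03, 0.52, -4.74), v = (4.41, -0.15, -0.70):
u·v = (-0.03)·4.41 + 0.52·(-0.15) + (-4.74)·(-0.7) = (-0.1323) + (-0.078) + 3.318 = 3.1077.
|u| = √((-0.03)² + 0.52² + (-4.74)²) = √(0.0009 + 0.2704 + 22.4676) = √22.7389, |v| = √(4.41² + (-0.15)² + (-0.7)²) = √(19.4481 + 0.0225 + 0.49) = √19.9606.
cos θ = (u·v)/(|u||v|) = 3.1077/(√22.7389·√19.9606) ≈ 0.1459
Cosine distance = 1 - cos θ ≈ 1 - 0.1459 = 0.8541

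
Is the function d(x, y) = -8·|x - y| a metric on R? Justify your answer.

No. With c = -8 < 0, d fails non-negativity: d(8, 14) = -8·|8 - 14| = -8·6 = -48 < 0.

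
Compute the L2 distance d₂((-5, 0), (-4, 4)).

√(Σ(x_i - y_i)²) = √((-5 - (-4))² + (0 - 4)²)
= √((-1)² + (-4)²) = √(1 + 16) = √17 ≈ 4.1231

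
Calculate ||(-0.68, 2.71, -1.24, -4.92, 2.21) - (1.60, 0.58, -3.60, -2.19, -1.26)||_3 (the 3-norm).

(Σ|x_i - y_i|^3)^(1/3) = (|-0.68 - 1.6|^3 + |2.71 - 0.58|^3 + |-1.24 - (-3.6)|^3 + |-4.92 - (-2.19)|^3 + |2.21 - (-1.26)|^3)^(1/3)
= (2.28^3 + 2.13^3 + 2.36^3 + 2.73^3 + 3.47^3)^(1/3) ≈ (11.8524 + 9.6636 + 13.1443 + 20.3464 + 41.7819)^(1/3) = (96.7886)^(1/3) ≈ 4.5914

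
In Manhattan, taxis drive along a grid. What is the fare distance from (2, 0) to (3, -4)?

Σ|x_i - y_i| = |2 - 3| + |0 - (-4)| = 1 + 4 = 5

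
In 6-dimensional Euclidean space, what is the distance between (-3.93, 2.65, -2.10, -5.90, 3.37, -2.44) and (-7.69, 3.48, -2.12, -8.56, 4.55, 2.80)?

√(Σ(x_i - y_i)²) = √((-3.93 - (-7.69))² + (2.65 - 3.48)² + (-2.1 - (-2.12))² + (-5.9 - (-8.56))² + (3.37 - 4.55)² + (-2.44 - 2.8)²)
= √(3.76² + (-0.83)² + 0.02² + 2.66² + (-1.18)² + (-5.24)²) = √(14.1376 + 0.6889 + 0.0004 + 7.0756 + 1.3924 + 27.4576) = √50.7525 ≈ 7.1241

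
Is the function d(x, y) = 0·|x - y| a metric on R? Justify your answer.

No. With c = 0, d(x,y) = 0 for all x, y. This fails identity of indiscernibles: d(4, 12) = 0 but 4 ≠ 12.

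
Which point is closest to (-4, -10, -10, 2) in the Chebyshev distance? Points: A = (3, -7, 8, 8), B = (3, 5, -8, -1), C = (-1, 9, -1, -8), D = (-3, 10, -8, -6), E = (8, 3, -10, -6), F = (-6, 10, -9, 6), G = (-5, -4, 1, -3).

Distances: d(A) = 18, d(B) = 15, d(C) = 19, d(D) = 20, d(E) = 13, d(F) = 20, d(G) = 11. Nearest: G = (-5, -4, 1, -3) with distance 11.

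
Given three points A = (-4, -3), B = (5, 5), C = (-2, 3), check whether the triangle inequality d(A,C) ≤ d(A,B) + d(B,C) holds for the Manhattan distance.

d(A,B) = 9 + 8 = 17, d(B,C) = 7 + 2 = 9, d(A,C) = 2 + 6 = 8.
d(A,C) = 8 ≤ 17 + 9 = 26. Triangle inequality is satisfied.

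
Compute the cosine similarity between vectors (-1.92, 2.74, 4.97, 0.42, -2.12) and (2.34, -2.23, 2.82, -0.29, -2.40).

With u = (-1.92, 2.74, 4.97, 0.42, -2.12), v = (2.34, -2.23, 2.82, -0.29, -2.40):
u·v = (-1.92)·2.34 + 2.74·(-2.23) + 4.97·2.82 + 0.42·(-0.29) + (-2.12)·(-2.4) = (-4.4928) + (-6.1102) + 14.0154 + (-0.1218) + 5.088 = 8.3786.
|u| = √((-1.92)² + 2.74² + 4.97² + 0.42² + (-2.12)²) = √(3.6864 + 7.5076 + 24.7009 + 0.1764 + 4.4944) = √40.5657, |v| = √(2.34² + (-2.23)² + 2.82² + (-0.29)² + (-2.4)²) = √(5.4756 + 4.9729 + 7.9524 + 0.0841 + 5.76) = √24.245.
cos θ = (u·v)/(|u||v|) = 8.3786/(√40.5657·√24.245) ≈ 0.2672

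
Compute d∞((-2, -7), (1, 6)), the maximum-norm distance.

max(|x_i - y_i|) = max(|-2 - 1|, |-7 - 6|) = max(3, 13) = 13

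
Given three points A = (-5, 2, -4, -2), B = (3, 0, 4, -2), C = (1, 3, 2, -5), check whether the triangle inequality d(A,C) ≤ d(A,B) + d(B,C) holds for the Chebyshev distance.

d(A,B) = max(8, 2, 8, 0) = 8, d(B,C) = max(2, 3, 2, 3) = 3, d(A,C) = max(6, 1, 6, 3) = 6.
d(A,C) = 6 ≤ 8 + 3 = 11. Triangle inequality is satisfied.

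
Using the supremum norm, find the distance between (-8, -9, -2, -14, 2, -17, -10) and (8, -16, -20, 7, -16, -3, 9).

max(|x_i - y_i|) = max(|-8 - 8|, |-9 - (-16)|, |-2 - (-20)|, |-14 - 7|, |2 - (-16)|, |-17 - (-3)|, |-10 - 9|) = max(16, 7, 18, 21, 18, 14, 19) = 21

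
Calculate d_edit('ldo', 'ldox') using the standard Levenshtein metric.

Let D[i][j] be the edit distance between the first i characters of 'ldo' and the first j characters of 'ldox', with D[i][0] = i, D[0][j] = j, and D[i][j] = D[i-1][j-1] if the characters match, else 1 + min(D[i-1][j], D[i][j-1], D[i-1][j-1]). Filling the table (rows: prefixes of 'ldo', columns: prefixes of 'ldox'):
     ε  l  d  o  x
  ε  0  1  2  3  4
  l  1  0  1  2  3
  d  2  1  0  1  2
  o  3  2  1  0  1
The bottom-right entry gives D[3][4] = 1, so no sequence of fewer than 1 edit works. Backtracking through the table gives one optimal edit sequence (1 edit):
  ldo → ldox (ins x @4)
Edit distance = 1.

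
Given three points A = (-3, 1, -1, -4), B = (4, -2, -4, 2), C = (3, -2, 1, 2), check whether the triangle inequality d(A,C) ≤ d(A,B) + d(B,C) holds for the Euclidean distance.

d(A,B) = √(7² + 3² + 3² + 6²) = √103 ≈ 10.1489, d(B,C) = √(1² + 0² + 5² + 0²) = √26 ≈ 5.099, d(A,C) = √(6² + 3² + 2² + 6²) = √85 ≈ 9.2195.
d(A,C) ≈ 9.2195 ≤ 10.1489 + 5.099 = 15.2479. Triangle inequality is satisfied.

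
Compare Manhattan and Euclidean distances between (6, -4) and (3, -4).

L1 = |6 - 3| + |-4 - (-4)| = 3 + 0 = 3
L2 = √(3² + 0²) = √9 = 3
L1 ≥ L2 always (equality iff movement is along one axis); L1 = L2 here (movement is along a single axis).
Ratio L1/L2 = 3/3 = 1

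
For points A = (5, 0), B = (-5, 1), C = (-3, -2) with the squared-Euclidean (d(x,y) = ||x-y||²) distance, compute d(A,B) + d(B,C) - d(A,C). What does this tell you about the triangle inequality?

d(A,B) = 10² + 1² = 101, d(B,C) = 2² + 3² = 13, d(A,C) = 8² + 2² = 68.
d(A,B) + d(B,C) - d(A,C) = 101 + 13 - 68 = 114 - 68 = 46. This is ≥ 0, so the triangle inequality holds for these points.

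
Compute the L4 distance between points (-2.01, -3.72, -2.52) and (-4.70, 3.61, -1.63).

(Σ|x_i - y_i|^4)^(1/4) = (|-2.01 - (-4.7)|^4 + |-3.72 - 3.61|^4 + |-2.52 - (-1.63)|^4)^(1/4)
= (2.69^4 + 7.33^4 + 0.89^4)^(1/4) ≈ (52.3611 + 2886.7947 + 0.6274)^(1/4) = (2939.7832)^(1/4) ≈ 7.3634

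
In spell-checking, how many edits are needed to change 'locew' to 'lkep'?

Let D[i][j] be the edit distance between the first i characters of 'locew' and the first j characters of 'lkep', with D[i][0] = i, D[0][j] = j, and D[i][j] = D[i-1][j-1] if the characters match, else 1 + min(D[i-1][j], D[i][j-1], D[i-1][j-1]). Filling the table (rows: prefixes of 'locew', columns: prefixes of 'lkep'):
     ε  l  k  e  p
  ε  0  1  2  3  4
  l  1  0  1  2  3
  o  2  1  1  2  3
  c  3  2  2  2  3
  e  4  3  3  2  3
  w  5  4  4  3  3
The bottom-right entry gives D[5][4] = 3, so no sequence of fewer than 3 edits works. Backtracking through the table gives one optimal edit sequence (3 edits):
  locew → lcew (del o @2)
  lcew → lkew (sub c→k @2)
  lkew → lkep (sub w→p @4)
Edit distance = 3.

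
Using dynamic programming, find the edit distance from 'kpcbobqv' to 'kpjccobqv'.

Let D[i][j] be the edit distance between the first i characters of 'kpcbobqv' and the first j characters of 'kpjccobqv', with D[i][0] = i, D[0][j] = j, and D[i][j] = D[i-1][j-1] if the characters match, else 1 + min(D[i-1][j], D[i][j-1], D[i-1][j-1]). Filling the table (rows: prefixes of 'kpcbobqv', columns: prefixes of 'kpjccobqv'):
     ε  k  p  j  c  c  o  b  q  v
  ε  0  1  2  3  4  5  6  7  8  9
  k  1  0  1  2  3  4  5  6  7  8
  p  2  1  0  1  2  3  4  5  6  7
  c  3  2  1  1  1  2  3  4  5  6
  b  4  3  2  2  2  2  3  3  4  5
  o  5  4  3  3  3  3  2  3  4  5
  b  6  5  4  4  4  4  3  2  3  4
  q  7  6  5  5  5  5  4  3  2  3
  v  8  7  6  6  6  6  5  4  3  2
The bottom-right entry gives D[8][9] = 2, so no sequence of fewer than 2 edits works. Backtracking through the table gives one optimal edit sequence (2 edits):
  kpcbobqv → kpjcbobqv (ins j @3)
  kpjcbobqv → kpjccobqv (sub b→c @5)
Edit distance = 2.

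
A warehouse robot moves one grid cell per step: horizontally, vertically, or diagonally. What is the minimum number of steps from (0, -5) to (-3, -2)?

max(|x_i - y_i|) = max(|0 - (-3)|, |-5 - (-2)|) = max(3, 3) = 3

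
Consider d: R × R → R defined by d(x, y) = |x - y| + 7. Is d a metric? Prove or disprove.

No. d fails identity of indiscernibles (specifically d(x,x) = 0): d(-4, -4) = |-4 - (-4)| + 7 = 0 + 7 = 7 ≠ 0.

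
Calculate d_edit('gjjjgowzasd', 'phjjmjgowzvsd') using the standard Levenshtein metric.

Let D[i][j] be the edit distance between the first i characters of 'gjjjgowzasd' and the first j characters of 'phjjmjgowzvsd', with D[i][0] = i, D[0][j] = j, and D[i][j] = D[i-1][j-1] if the characters match, else 1 + min(D[i-1][j], D[i][j-1], D[i-1][j-1]). Filling the table (rows: prefixes of 'gjjjgowzasd', columns: prefixes of 'phjjmjgowzvsd'):
     ε  p  h  j  j  m  j  g  o  w  z  v  s  d
  ε  0  1  2  3  4  5  6  7  8  9 10 11 12 13
  g  1  1  2  3  4  5  6  6  7  8  9 10 11 12
  j  2  2  2  2  3  4  5  6  7  8  9 10 11 12
  j  3  3  3  2  2  3  4  5  6  7  8  9 10 11
  j  4  4  4  3  2  3  3  4  5  6  7  8  9 10
  g  5  5  5  4  3  3  4  3  4  5  6  7  8  9
  o  6  6  6  5  4  4  4  4  3  4  5  6  7  8
  w  7  7  7  6  5  5  5  5  4  3  4  5  6  7
  z  8  8  8  7  6  6  6  6  5  4  3  4  5  6
  a  9  9  9  8  7  7  7  7  6  5  4  4  5  6
  s 10 10 10  9  8  8  8  8  7  6  5  5  4  5
  d 11 11 11 10  9  9  9  9  8  7  6  6  5  4
The bottom-right entry gives D[11][13] = 4, so no sequence of fewer than 4 edits works. Backtracking through the table gives one optimal edit sequence (4 edits):
  gjjjgowzasd → pgjjjgowzasd (ins p @1)
  pgjjjgowzasd → phjjjgowzasd (sub g→h @2)
  phjjjgowzasd → phjjmjgowzasd (ins m @5)
  phjjmjgowzasd → phjjmjgowzvsd (sub a→v @11)
Edit distance = 4.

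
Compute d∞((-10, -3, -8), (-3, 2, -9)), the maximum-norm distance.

max(|x_i - y_i|) = max(|-10 - (-3)|, |-3 - 2|, |-8 - (-9)|) = max(7, 5, 1) = 7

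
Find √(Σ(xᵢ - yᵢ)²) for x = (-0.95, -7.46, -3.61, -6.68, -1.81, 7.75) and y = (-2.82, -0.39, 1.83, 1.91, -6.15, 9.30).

√(Σ(x_i - y_i)²) = √((-0.95 - (-2.82))² + (-7.46 - (-0.39))² + (-3.61 - 1.83)² + (-6.68 - 1.91)² + (-1.81 - (-6.15))² + (7.75 - 9.3)²)
= √(1.87² + (-7.07)² + (-5.44)² + (-8.59)² + 4.34² + (-1.55)²) = √(3.4969 + 49.9849 + 29.5936 + 73.7881 + 18.8356 + 2.4025) = √178.1016 ≈ 13.3455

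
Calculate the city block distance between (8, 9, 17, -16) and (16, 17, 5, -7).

Σ|x_i - y_i| = |8 - 16| + |9 - 17| + |17 - 5| + |-16 - (-7)| = 8 + 8 + 12 + 9 = 37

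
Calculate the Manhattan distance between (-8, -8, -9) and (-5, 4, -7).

Σ|x_i - y_i| = |-8 - (-5)| + |-8 - 4| + |-9 - (-7)| = 3 + 12 + 2 = 17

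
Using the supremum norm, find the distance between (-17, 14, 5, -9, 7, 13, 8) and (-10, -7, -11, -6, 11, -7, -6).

max(|x_i - y_i|) = max(|-17 - (-10)|, |14 - (-7)|, |5 - (-11)|, |-9 - (-6)|, |7 - 11|, |13 - (-7)|, |8 - (-6)|) = max(7, 21, 16, 3, 4, 20, 14) = 21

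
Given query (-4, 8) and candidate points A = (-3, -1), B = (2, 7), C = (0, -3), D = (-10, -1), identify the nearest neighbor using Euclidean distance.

Distances: d(A) ≈ 9.0554, d(B) ≈ 6.0828, d(C) ≈ 11.7047, d(D) ≈ 10.8167. Nearest: B = (2, 7) with distance 6.0828.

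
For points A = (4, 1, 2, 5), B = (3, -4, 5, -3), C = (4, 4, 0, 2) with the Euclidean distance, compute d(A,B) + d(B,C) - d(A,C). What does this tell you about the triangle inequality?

d(A,B) = √(1² + 5² + 3² + 8²) = √99 ≈ 9.9499, d(B,C) = √(1² + 8² + 5² + 5²) = √115 ≈ 10.7238, d(A,C) = √(0² + 3² + 2² + 3²) = √22 ≈ 4.6904.
d(A,B) + d(B,C) - d(A,C) = 9.9499 + 10.7238 - 4.6904 = 20.6737 - 4.6904 = 15.9833 (to 4 decimal places). This is ≥ 0, so the triangle inequality holds for these points.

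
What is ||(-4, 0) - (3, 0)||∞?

max(|x_i - y_i|) = max(|-4 - 3|, |0 - 0|) = max(7, 0) = 7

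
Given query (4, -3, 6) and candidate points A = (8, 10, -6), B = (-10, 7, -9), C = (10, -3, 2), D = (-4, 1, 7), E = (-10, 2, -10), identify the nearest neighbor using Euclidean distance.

Distances: d(A) ≈ 18.1384, d(B) ≈ 22.8254, d(C) ≈ 7.2111, d(D) = 9, d(E) ≈ 21.8403. Nearest: C = (10, -3, 2) with distance 7.2111.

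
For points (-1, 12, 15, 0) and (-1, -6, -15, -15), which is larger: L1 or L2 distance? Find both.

L1 = |-1 - (-1)| + |12 - (-6)| + |15 - (-15)| + |0 - (-15)| = 0 + 18 + 30 + 15 = 63
L2 = √(0² + 18² + 30² + 15²) = √1449 ≈ 38.0657
L1 ≥ L2 always (equality iff movement is along one axis); L1 > L2 here.
Ratio L1/L2 = 63/√1449 ≈ 1.655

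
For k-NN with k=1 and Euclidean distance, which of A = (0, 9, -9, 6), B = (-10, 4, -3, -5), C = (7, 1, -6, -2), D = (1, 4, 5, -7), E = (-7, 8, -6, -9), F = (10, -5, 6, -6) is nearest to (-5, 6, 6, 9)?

Distances: d(A) ≈ 16.3707, d(B) ≈ 17.4929, d(C) ≈ 20.8327, d(D) ≈ 17.2337, d(E) ≈ 21.8174, d(F) ≈ 23.8956. Nearest: A = (0, 9, -9, 6) with distance 16.3707.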